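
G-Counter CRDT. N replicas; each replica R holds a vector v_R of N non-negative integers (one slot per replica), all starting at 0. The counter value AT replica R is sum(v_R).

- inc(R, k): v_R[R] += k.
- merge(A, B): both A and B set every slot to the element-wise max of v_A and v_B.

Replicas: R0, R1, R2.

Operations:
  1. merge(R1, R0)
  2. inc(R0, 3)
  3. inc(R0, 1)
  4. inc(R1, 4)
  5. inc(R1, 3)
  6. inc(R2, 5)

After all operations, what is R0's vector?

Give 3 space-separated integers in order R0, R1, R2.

Answer: 4 0 0

Derivation:
Op 1: merge R1<->R0 -> R1=(0,0,0) R0=(0,0,0)
Op 2: inc R0 by 3 -> R0=(3,0,0) value=3
Op 3: inc R0 by 1 -> R0=(4,0,0) value=4
Op 4: inc R1 by 4 -> R1=(0,4,0) value=4
Op 5: inc R1 by 3 -> R1=(0,7,0) value=7
Op 6: inc R2 by 5 -> R2=(0,0,5) value=5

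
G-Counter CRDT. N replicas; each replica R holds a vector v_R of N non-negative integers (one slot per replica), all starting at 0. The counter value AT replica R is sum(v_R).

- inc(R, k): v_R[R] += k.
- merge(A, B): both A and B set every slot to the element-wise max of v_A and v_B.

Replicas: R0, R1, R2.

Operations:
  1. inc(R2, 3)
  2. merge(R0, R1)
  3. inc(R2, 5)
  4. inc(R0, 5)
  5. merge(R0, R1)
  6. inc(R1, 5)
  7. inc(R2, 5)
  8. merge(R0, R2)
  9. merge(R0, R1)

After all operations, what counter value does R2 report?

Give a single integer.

Answer: 18

Derivation:
Op 1: inc R2 by 3 -> R2=(0,0,3) value=3
Op 2: merge R0<->R1 -> R0=(0,0,0) R1=(0,0,0)
Op 3: inc R2 by 5 -> R2=(0,0,8) value=8
Op 4: inc R0 by 5 -> R0=(5,0,0) value=5
Op 5: merge R0<->R1 -> R0=(5,0,0) R1=(5,0,0)
Op 6: inc R1 by 5 -> R1=(5,5,0) value=10
Op 7: inc R2 by 5 -> R2=(0,0,13) value=13
Op 8: merge R0<->R2 -> R0=(5,0,13) R2=(5,0,13)
Op 9: merge R0<->R1 -> R0=(5,5,13) R1=(5,5,13)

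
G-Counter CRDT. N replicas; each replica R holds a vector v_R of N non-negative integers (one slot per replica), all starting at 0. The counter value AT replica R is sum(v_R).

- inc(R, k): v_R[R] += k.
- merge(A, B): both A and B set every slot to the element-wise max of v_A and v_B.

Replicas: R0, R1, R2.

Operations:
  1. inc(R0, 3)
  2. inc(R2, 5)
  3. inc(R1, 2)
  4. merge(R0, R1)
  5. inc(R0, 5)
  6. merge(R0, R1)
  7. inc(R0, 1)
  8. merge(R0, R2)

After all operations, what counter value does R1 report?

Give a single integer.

Op 1: inc R0 by 3 -> R0=(3,0,0) value=3
Op 2: inc R2 by 5 -> R2=(0,0,5) value=5
Op 3: inc R1 by 2 -> R1=(0,2,0) value=2
Op 4: merge R0<->R1 -> R0=(3,2,0) R1=(3,2,0)
Op 5: inc R0 by 5 -> R0=(8,2,0) value=10
Op 6: merge R0<->R1 -> R0=(8,2,0) R1=(8,2,0)
Op 7: inc R0 by 1 -> R0=(9,2,0) value=11
Op 8: merge R0<->R2 -> R0=(9,2,5) R2=(9,2,5)

Answer: 10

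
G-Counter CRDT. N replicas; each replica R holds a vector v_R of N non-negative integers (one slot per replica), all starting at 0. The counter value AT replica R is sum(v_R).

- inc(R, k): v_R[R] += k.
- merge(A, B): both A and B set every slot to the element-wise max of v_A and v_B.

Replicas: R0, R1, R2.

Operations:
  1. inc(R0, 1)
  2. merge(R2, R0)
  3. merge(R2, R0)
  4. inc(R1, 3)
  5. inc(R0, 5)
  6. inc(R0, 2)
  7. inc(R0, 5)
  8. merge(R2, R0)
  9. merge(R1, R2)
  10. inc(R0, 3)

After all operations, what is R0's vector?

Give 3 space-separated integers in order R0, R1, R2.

Answer: 16 0 0

Derivation:
Op 1: inc R0 by 1 -> R0=(1,0,0) value=1
Op 2: merge R2<->R0 -> R2=(1,0,0) R0=(1,0,0)
Op 3: merge R2<->R0 -> R2=(1,0,0) R0=(1,0,0)
Op 4: inc R1 by 3 -> R1=(0,3,0) value=3
Op 5: inc R0 by 5 -> R0=(6,0,0) value=6
Op 6: inc R0 by 2 -> R0=(8,0,0) value=8
Op 7: inc R0 by 5 -> R0=(13,0,0) value=13
Op 8: merge R2<->R0 -> R2=(13,0,0) R0=(13,0,0)
Op 9: merge R1<->R2 -> R1=(13,3,0) R2=(13,3,0)
Op 10: inc R0 by 3 -> R0=(16,0,0) value=16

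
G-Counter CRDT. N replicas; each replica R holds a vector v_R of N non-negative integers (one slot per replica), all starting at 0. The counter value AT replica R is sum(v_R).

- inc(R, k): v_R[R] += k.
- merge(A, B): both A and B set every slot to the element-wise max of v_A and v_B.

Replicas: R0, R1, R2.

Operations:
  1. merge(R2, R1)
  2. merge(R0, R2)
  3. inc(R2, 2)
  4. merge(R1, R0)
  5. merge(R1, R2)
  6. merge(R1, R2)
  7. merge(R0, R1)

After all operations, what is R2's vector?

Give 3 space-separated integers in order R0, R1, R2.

Op 1: merge R2<->R1 -> R2=(0,0,0) R1=(0,0,0)
Op 2: merge R0<->R2 -> R0=(0,0,0) R2=(0,0,0)
Op 3: inc R2 by 2 -> R2=(0,0,2) value=2
Op 4: merge R1<->R0 -> R1=(0,0,0) R0=(0,0,0)
Op 5: merge R1<->R2 -> R1=(0,0,2) R2=(0,0,2)
Op 6: merge R1<->R2 -> R1=(0,0,2) R2=(0,0,2)
Op 7: merge R0<->R1 -> R0=(0,0,2) R1=(0,0,2)

Answer: 0 0 2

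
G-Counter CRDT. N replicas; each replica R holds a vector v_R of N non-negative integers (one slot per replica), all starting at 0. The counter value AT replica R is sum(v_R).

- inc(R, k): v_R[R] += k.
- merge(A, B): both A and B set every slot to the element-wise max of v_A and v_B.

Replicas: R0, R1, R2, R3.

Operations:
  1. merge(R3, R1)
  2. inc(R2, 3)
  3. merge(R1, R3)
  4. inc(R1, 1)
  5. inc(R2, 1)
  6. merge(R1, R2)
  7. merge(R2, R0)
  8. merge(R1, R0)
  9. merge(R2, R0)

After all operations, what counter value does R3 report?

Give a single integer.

Answer: 0

Derivation:
Op 1: merge R3<->R1 -> R3=(0,0,0,0) R1=(0,0,0,0)
Op 2: inc R2 by 3 -> R2=(0,0,3,0) value=3
Op 3: merge R1<->R3 -> R1=(0,0,0,0) R3=(0,0,0,0)
Op 4: inc R1 by 1 -> R1=(0,1,0,0) value=1
Op 5: inc R2 by 1 -> R2=(0,0,4,0) value=4
Op 6: merge R1<->R2 -> R1=(0,1,4,0) R2=(0,1,4,0)
Op 7: merge R2<->R0 -> R2=(0,1,4,0) R0=(0,1,4,0)
Op 8: merge R1<->R0 -> R1=(0,1,4,0) R0=(0,1,4,0)
Op 9: merge R2<->R0 -> R2=(0,1,4,0) R0=(0,1,4,0)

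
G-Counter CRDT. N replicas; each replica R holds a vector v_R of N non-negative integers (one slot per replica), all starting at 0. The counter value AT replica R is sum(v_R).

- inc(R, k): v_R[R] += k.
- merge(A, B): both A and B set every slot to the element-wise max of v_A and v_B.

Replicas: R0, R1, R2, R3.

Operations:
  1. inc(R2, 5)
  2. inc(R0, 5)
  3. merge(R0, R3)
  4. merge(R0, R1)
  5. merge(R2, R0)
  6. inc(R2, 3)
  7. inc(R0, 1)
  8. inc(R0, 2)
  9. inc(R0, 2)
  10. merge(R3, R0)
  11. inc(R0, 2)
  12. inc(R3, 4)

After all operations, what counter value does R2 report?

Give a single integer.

Op 1: inc R2 by 5 -> R2=(0,0,5,0) value=5
Op 2: inc R0 by 5 -> R0=(5,0,0,0) value=5
Op 3: merge R0<->R3 -> R0=(5,0,0,0) R3=(5,0,0,0)
Op 4: merge R0<->R1 -> R0=(5,0,0,0) R1=(5,0,0,0)
Op 5: merge R2<->R0 -> R2=(5,0,5,0) R0=(5,0,5,0)
Op 6: inc R2 by 3 -> R2=(5,0,8,0) value=13
Op 7: inc R0 by 1 -> R0=(6,0,5,0) value=11
Op 8: inc R0 by 2 -> R0=(8,0,5,0) value=13
Op 9: inc R0 by 2 -> R0=(10,0,5,0) value=15
Op 10: merge R3<->R0 -> R3=(10,0,5,0) R0=(10,0,5,0)
Op 11: inc R0 by 2 -> R0=(12,0,5,0) value=17
Op 12: inc R3 by 4 -> R3=(10,0,5,4) value=19

Answer: 13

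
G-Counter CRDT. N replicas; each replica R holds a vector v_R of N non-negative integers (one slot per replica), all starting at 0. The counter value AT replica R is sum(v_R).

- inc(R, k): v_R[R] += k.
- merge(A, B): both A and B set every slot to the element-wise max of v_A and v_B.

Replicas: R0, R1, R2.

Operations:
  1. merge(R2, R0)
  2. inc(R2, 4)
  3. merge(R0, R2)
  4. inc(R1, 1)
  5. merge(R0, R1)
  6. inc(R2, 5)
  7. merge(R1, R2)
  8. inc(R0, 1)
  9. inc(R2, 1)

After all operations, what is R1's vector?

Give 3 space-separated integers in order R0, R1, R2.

Answer: 0 1 9

Derivation:
Op 1: merge R2<->R0 -> R2=(0,0,0) R0=(0,0,0)
Op 2: inc R2 by 4 -> R2=(0,0,4) value=4
Op 3: merge R0<->R2 -> R0=(0,0,4) R2=(0,0,4)
Op 4: inc R1 by 1 -> R1=(0,1,0) value=1
Op 5: merge R0<->R1 -> R0=(0,1,4) R1=(0,1,4)
Op 6: inc R2 by 5 -> R2=(0,0,9) value=9
Op 7: merge R1<->R2 -> R1=(0,1,9) R2=(0,1,9)
Op 8: inc R0 by 1 -> R0=(1,1,4) value=6
Op 9: inc R2 by 1 -> R2=(0,1,10) value=11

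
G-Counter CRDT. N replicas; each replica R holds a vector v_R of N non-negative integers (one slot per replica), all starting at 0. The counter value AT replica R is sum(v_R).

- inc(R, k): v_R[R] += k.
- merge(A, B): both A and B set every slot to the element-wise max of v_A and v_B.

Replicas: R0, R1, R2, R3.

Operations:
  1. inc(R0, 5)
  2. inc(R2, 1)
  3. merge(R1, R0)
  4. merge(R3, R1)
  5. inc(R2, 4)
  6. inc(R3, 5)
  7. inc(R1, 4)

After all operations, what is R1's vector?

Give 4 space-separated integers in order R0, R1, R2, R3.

Answer: 5 4 0 0

Derivation:
Op 1: inc R0 by 5 -> R0=(5,0,0,0) value=5
Op 2: inc R2 by 1 -> R2=(0,0,1,0) value=1
Op 3: merge R1<->R0 -> R1=(5,0,0,0) R0=(5,0,0,0)
Op 4: merge R3<->R1 -> R3=(5,0,0,0) R1=(5,0,0,0)
Op 5: inc R2 by 4 -> R2=(0,0,5,0) value=5
Op 6: inc R3 by 5 -> R3=(5,0,0,5) value=10
Op 7: inc R1 by 4 -> R1=(5,4,0,0) value=9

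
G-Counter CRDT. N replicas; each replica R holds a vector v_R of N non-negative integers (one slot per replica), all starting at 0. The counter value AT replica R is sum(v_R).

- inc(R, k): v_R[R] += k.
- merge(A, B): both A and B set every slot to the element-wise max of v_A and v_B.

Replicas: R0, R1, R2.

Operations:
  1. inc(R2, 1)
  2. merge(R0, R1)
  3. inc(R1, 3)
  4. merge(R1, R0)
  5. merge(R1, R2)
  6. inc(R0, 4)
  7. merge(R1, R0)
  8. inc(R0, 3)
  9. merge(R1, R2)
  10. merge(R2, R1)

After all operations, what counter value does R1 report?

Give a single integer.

Op 1: inc R2 by 1 -> R2=(0,0,1) value=1
Op 2: merge R0<->R1 -> R0=(0,0,0) R1=(0,0,0)
Op 3: inc R1 by 3 -> R1=(0,3,0) value=3
Op 4: merge R1<->R0 -> R1=(0,3,0) R0=(0,3,0)
Op 5: merge R1<->R2 -> R1=(0,3,1) R2=(0,3,1)
Op 6: inc R0 by 4 -> R0=(4,3,0) value=7
Op 7: merge R1<->R0 -> R1=(4,3,1) R0=(4,3,1)
Op 8: inc R0 by 3 -> R0=(7,3,1) value=11
Op 9: merge R1<->R2 -> R1=(4,3,1) R2=(4,3,1)
Op 10: merge R2<->R1 -> R2=(4,3,1) R1=(4,3,1)

Answer: 8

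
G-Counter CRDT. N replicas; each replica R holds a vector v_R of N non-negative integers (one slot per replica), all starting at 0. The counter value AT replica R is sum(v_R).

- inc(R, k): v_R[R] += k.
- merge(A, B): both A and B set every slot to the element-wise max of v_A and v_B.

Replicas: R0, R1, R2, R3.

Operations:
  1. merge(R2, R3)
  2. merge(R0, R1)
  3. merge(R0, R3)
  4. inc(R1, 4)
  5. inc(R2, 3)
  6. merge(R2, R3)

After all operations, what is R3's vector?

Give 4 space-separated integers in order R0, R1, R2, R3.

Op 1: merge R2<->R3 -> R2=(0,0,0,0) R3=(0,0,0,0)
Op 2: merge R0<->R1 -> R0=(0,0,0,0) R1=(0,0,0,0)
Op 3: merge R0<->R3 -> R0=(0,0,0,0) R3=(0,0,0,0)
Op 4: inc R1 by 4 -> R1=(0,4,0,0) value=4
Op 5: inc R2 by 3 -> R2=(0,0,3,0) value=3
Op 6: merge R2<->R3 -> R2=(0,0,3,0) R3=(0,0,3,0)

Answer: 0 0 3 0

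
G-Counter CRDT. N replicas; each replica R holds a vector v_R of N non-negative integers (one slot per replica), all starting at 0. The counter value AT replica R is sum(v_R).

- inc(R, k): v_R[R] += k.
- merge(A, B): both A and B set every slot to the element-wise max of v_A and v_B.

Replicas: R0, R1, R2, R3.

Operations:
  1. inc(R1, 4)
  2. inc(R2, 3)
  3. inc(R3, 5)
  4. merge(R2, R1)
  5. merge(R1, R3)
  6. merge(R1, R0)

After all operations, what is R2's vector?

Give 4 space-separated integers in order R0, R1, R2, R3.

Answer: 0 4 3 0

Derivation:
Op 1: inc R1 by 4 -> R1=(0,4,0,0) value=4
Op 2: inc R2 by 3 -> R2=(0,0,3,0) value=3
Op 3: inc R3 by 5 -> R3=(0,0,0,5) value=5
Op 4: merge R2<->R1 -> R2=(0,4,3,0) R1=(0,4,3,0)
Op 5: merge R1<->R3 -> R1=(0,4,3,5) R3=(0,4,3,5)
Op 6: merge R1<->R0 -> R1=(0,4,3,5) R0=(0,4,3,5)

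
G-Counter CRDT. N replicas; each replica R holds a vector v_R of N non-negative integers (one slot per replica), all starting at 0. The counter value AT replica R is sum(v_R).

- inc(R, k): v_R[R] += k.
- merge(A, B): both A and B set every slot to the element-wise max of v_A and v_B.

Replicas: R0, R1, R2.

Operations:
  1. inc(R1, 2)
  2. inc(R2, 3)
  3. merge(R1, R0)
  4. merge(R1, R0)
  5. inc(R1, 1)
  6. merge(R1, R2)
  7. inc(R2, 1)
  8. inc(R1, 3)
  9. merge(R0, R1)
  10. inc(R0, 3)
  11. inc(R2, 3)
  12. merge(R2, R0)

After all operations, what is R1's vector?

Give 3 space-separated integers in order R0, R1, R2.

Op 1: inc R1 by 2 -> R1=(0,2,0) value=2
Op 2: inc R2 by 3 -> R2=(0,0,3) value=3
Op 3: merge R1<->R0 -> R1=(0,2,0) R0=(0,2,0)
Op 4: merge R1<->R0 -> R1=(0,2,0) R0=(0,2,0)
Op 5: inc R1 by 1 -> R1=(0,3,0) value=3
Op 6: merge R1<->R2 -> R1=(0,3,3) R2=(0,3,3)
Op 7: inc R2 by 1 -> R2=(0,3,4) value=7
Op 8: inc R1 by 3 -> R1=(0,6,3) value=9
Op 9: merge R0<->R1 -> R0=(0,6,3) R1=(0,6,3)
Op 10: inc R0 by 3 -> R0=(3,6,3) value=12
Op 11: inc R2 by 3 -> R2=(0,3,7) value=10
Op 12: merge R2<->R0 -> R2=(3,6,7) R0=(3,6,7)

Answer: 0 6 3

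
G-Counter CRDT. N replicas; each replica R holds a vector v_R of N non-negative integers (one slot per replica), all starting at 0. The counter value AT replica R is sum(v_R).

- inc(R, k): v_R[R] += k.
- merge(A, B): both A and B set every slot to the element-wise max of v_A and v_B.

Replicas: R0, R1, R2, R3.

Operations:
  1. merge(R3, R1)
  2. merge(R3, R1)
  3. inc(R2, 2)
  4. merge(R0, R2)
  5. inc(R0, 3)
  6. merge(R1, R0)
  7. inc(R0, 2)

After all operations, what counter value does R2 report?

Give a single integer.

Op 1: merge R3<->R1 -> R3=(0,0,0,0) R1=(0,0,0,0)
Op 2: merge R3<->R1 -> R3=(0,0,0,0) R1=(0,0,0,0)
Op 3: inc R2 by 2 -> R2=(0,0,2,0) value=2
Op 4: merge R0<->R2 -> R0=(0,0,2,0) R2=(0,0,2,0)
Op 5: inc R0 by 3 -> R0=(3,0,2,0) value=5
Op 6: merge R1<->R0 -> R1=(3,0,2,0) R0=(3,0,2,0)
Op 7: inc R0 by 2 -> R0=(5,0,2,0) value=7

Answer: 2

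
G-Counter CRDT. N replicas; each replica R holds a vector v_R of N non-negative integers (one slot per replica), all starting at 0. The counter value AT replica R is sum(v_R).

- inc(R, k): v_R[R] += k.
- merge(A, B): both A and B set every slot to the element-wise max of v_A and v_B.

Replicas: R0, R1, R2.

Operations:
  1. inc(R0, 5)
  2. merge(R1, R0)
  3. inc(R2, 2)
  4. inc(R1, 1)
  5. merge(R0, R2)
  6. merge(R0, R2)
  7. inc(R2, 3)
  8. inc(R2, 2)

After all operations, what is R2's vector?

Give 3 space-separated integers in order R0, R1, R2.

Answer: 5 0 7

Derivation:
Op 1: inc R0 by 5 -> R0=(5,0,0) value=5
Op 2: merge R1<->R0 -> R1=(5,0,0) R0=(5,0,0)
Op 3: inc R2 by 2 -> R2=(0,0,2) value=2
Op 4: inc R1 by 1 -> R1=(5,1,0) value=6
Op 5: merge R0<->R2 -> R0=(5,0,2) R2=(5,0,2)
Op 6: merge R0<->R2 -> R0=(5,0,2) R2=(5,0,2)
Op 7: inc R2 by 3 -> R2=(5,0,5) value=10
Op 8: inc R2 by 2 -> R2=(5,0,7) value=12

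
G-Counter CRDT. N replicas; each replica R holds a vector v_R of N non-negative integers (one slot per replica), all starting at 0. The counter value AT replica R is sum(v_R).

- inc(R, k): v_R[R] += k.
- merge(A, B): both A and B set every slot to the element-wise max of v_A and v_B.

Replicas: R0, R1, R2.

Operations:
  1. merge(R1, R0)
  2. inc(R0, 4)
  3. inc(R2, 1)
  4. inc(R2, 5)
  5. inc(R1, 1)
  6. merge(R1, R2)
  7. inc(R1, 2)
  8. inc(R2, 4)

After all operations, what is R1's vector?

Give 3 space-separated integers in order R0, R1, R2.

Op 1: merge R1<->R0 -> R1=(0,0,0) R0=(0,0,0)
Op 2: inc R0 by 4 -> R0=(4,0,0) value=4
Op 3: inc R2 by 1 -> R2=(0,0,1) value=1
Op 4: inc R2 by 5 -> R2=(0,0,6) value=6
Op 5: inc R1 by 1 -> R1=(0,1,0) value=1
Op 6: merge R1<->R2 -> R1=(0,1,6) R2=(0,1,6)
Op 7: inc R1 by 2 -> R1=(0,3,6) value=9
Op 8: inc R2 by 4 -> R2=(0,1,10) value=11

Answer: 0 3 6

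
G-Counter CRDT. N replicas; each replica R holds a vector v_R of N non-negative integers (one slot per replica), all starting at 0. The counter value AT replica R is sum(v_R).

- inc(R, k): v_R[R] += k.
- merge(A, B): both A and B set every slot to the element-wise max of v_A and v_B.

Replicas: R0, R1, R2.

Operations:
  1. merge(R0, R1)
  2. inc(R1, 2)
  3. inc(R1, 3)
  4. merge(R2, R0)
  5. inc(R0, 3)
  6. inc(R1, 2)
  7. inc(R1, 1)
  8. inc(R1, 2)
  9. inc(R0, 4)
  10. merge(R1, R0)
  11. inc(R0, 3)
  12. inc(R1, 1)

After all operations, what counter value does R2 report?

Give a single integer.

Op 1: merge R0<->R1 -> R0=(0,0,0) R1=(0,0,0)
Op 2: inc R1 by 2 -> R1=(0,2,0) value=2
Op 3: inc R1 by 3 -> R1=(0,5,0) value=5
Op 4: merge R2<->R0 -> R2=(0,0,0) R0=(0,0,0)
Op 5: inc R0 by 3 -> R0=(3,0,0) value=3
Op 6: inc R1 by 2 -> R1=(0,7,0) value=7
Op 7: inc R1 by 1 -> R1=(0,8,0) value=8
Op 8: inc R1 by 2 -> R1=(0,10,0) value=10
Op 9: inc R0 by 4 -> R0=(7,0,0) value=7
Op 10: merge R1<->R0 -> R1=(7,10,0) R0=(7,10,0)
Op 11: inc R0 by 3 -> R0=(10,10,0) value=20
Op 12: inc R1 by 1 -> R1=(7,11,0) value=18

Answer: 0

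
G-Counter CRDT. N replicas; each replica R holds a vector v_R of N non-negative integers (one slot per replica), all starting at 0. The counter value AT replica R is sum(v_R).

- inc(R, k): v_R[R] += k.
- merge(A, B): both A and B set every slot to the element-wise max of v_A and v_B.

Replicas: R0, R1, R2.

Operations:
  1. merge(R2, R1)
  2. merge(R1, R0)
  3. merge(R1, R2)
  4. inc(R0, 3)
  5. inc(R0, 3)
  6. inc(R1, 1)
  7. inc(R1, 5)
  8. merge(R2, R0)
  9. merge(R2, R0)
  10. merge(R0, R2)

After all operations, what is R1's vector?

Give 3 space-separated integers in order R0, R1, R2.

Answer: 0 6 0

Derivation:
Op 1: merge R2<->R1 -> R2=(0,0,0) R1=(0,0,0)
Op 2: merge R1<->R0 -> R1=(0,0,0) R0=(0,0,0)
Op 3: merge R1<->R2 -> R1=(0,0,0) R2=(0,0,0)
Op 4: inc R0 by 3 -> R0=(3,0,0) value=3
Op 5: inc R0 by 3 -> R0=(6,0,0) value=6
Op 6: inc R1 by 1 -> R1=(0,1,0) value=1
Op 7: inc R1 by 5 -> R1=(0,6,0) value=6
Op 8: merge R2<->R0 -> R2=(6,0,0) R0=(6,0,0)
Op 9: merge R2<->R0 -> R2=(6,0,0) R0=(6,0,0)
Op 10: merge R0<->R2 -> R0=(6,0,0) R2=(6,0,0)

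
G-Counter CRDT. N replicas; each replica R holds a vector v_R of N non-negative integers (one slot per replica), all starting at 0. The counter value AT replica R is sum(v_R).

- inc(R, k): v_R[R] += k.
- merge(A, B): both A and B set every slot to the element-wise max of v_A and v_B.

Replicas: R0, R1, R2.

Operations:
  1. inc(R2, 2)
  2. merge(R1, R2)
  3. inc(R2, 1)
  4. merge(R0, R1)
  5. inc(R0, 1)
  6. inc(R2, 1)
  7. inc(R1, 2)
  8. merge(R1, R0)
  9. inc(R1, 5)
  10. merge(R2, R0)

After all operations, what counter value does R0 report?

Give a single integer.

Answer: 7

Derivation:
Op 1: inc R2 by 2 -> R2=(0,0,2) value=2
Op 2: merge R1<->R2 -> R1=(0,0,2) R2=(0,0,2)
Op 3: inc R2 by 1 -> R2=(0,0,3) value=3
Op 4: merge R0<->R1 -> R0=(0,0,2) R1=(0,0,2)
Op 5: inc R0 by 1 -> R0=(1,0,2) value=3
Op 6: inc R2 by 1 -> R2=(0,0,4) value=4
Op 7: inc R1 by 2 -> R1=(0,2,2) value=4
Op 8: merge R1<->R0 -> R1=(1,2,2) R0=(1,2,2)
Op 9: inc R1 by 5 -> R1=(1,7,2) value=10
Op 10: merge R2<->R0 -> R2=(1,2,4) R0=(1,2,4)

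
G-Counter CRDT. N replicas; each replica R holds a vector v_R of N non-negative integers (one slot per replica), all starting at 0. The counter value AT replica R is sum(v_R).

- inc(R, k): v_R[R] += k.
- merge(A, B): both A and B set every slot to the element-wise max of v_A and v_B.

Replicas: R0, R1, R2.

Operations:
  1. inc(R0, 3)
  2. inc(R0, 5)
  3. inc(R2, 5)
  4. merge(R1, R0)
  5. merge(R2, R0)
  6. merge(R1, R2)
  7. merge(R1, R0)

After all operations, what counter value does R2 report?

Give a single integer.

Op 1: inc R0 by 3 -> R0=(3,0,0) value=3
Op 2: inc R0 by 5 -> R0=(8,0,0) value=8
Op 3: inc R2 by 5 -> R2=(0,0,5) value=5
Op 4: merge R1<->R0 -> R1=(8,0,0) R0=(8,0,0)
Op 5: merge R2<->R0 -> R2=(8,0,5) R0=(8,0,5)
Op 6: merge R1<->R2 -> R1=(8,0,5) R2=(8,0,5)
Op 7: merge R1<->R0 -> R1=(8,0,5) R0=(8,0,5)

Answer: 13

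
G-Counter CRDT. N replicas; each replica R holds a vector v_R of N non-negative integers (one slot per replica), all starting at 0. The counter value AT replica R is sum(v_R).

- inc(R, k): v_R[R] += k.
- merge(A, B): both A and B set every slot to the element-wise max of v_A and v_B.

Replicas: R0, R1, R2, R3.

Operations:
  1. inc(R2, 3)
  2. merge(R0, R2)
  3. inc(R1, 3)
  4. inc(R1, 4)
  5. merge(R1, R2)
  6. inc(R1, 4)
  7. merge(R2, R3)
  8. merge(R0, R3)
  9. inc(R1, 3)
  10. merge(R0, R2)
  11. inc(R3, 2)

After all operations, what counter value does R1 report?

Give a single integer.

Op 1: inc R2 by 3 -> R2=(0,0,3,0) value=3
Op 2: merge R0<->R2 -> R0=(0,0,3,0) R2=(0,0,3,0)
Op 3: inc R1 by 3 -> R1=(0,3,0,0) value=3
Op 4: inc R1 by 4 -> R1=(0,7,0,0) value=7
Op 5: merge R1<->R2 -> R1=(0,7,3,0) R2=(0,7,3,0)
Op 6: inc R1 by 4 -> R1=(0,11,3,0) value=14
Op 7: merge R2<->R3 -> R2=(0,7,3,0) R3=(0,7,3,0)
Op 8: merge R0<->R3 -> R0=(0,7,3,0) R3=(0,7,3,0)
Op 9: inc R1 by 3 -> R1=(0,14,3,0) value=17
Op 10: merge R0<->R2 -> R0=(0,7,3,0) R2=(0,7,3,0)
Op 11: inc R3 by 2 -> R3=(0,7,3,2) value=12

Answer: 17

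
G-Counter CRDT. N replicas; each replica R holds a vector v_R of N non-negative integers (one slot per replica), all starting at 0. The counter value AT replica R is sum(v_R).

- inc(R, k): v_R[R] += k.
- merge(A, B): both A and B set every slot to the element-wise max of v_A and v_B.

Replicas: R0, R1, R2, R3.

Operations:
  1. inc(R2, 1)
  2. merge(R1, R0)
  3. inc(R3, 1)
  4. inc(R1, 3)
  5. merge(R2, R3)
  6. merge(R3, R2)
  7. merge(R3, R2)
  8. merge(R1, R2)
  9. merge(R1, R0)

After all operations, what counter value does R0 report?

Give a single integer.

Answer: 5

Derivation:
Op 1: inc R2 by 1 -> R2=(0,0,1,0) value=1
Op 2: merge R1<->R0 -> R1=(0,0,0,0) R0=(0,0,0,0)
Op 3: inc R3 by 1 -> R3=(0,0,0,1) value=1
Op 4: inc R1 by 3 -> R1=(0,3,0,0) value=3
Op 5: merge R2<->R3 -> R2=(0,0,1,1) R3=(0,0,1,1)
Op 6: merge R3<->R2 -> R3=(0,0,1,1) R2=(0,0,1,1)
Op 7: merge R3<->R2 -> R3=(0,0,1,1) R2=(0,0,1,1)
Op 8: merge R1<->R2 -> R1=(0,3,1,1) R2=(0,3,1,1)
Op 9: merge R1<->R0 -> R1=(0,3,1,1) R0=(0,3,1,1)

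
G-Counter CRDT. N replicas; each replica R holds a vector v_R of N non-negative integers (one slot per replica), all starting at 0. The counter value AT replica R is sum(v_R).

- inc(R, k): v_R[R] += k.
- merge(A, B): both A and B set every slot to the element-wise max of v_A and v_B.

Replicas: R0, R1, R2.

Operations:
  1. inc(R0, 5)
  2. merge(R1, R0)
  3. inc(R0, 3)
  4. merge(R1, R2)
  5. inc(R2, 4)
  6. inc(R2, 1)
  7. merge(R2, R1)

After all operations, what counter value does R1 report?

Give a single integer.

Answer: 10

Derivation:
Op 1: inc R0 by 5 -> R0=(5,0,0) value=5
Op 2: merge R1<->R0 -> R1=(5,0,0) R0=(5,0,0)
Op 3: inc R0 by 3 -> R0=(8,0,0) value=8
Op 4: merge R1<->R2 -> R1=(5,0,0) R2=(5,0,0)
Op 5: inc R2 by 4 -> R2=(5,0,4) value=9
Op 6: inc R2 by 1 -> R2=(5,0,5) value=10
Op 7: merge R2<->R1 -> R2=(5,0,5) R1=(5,0,5)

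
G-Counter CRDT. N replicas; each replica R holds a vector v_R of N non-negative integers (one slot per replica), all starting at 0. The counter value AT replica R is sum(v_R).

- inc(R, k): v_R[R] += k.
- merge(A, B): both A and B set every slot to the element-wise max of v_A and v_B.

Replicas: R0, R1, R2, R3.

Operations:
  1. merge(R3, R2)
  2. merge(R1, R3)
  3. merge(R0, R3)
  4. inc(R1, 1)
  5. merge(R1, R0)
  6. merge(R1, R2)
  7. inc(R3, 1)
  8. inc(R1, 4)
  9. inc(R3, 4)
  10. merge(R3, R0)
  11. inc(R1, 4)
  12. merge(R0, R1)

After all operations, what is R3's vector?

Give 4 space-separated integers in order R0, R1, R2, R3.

Op 1: merge R3<->R2 -> R3=(0,0,0,0) R2=(0,0,0,0)
Op 2: merge R1<->R3 -> R1=(0,0,0,0) R3=(0,0,0,0)
Op 3: merge R0<->R3 -> R0=(0,0,0,0) R3=(0,0,0,0)
Op 4: inc R1 by 1 -> R1=(0,1,0,0) value=1
Op 5: merge R1<->R0 -> R1=(0,1,0,0) R0=(0,1,0,0)
Op 6: merge R1<->R2 -> R1=(0,1,0,0) R2=(0,1,0,0)
Op 7: inc R3 by 1 -> R3=(0,0,0,1) value=1
Op 8: inc R1 by 4 -> R1=(0,5,0,0) value=5
Op 9: inc R3 by 4 -> R3=(0,0,0,5) value=5
Op 10: merge R3<->R0 -> R3=(0,1,0,5) R0=(0,1,0,5)
Op 11: inc R1 by 4 -> R1=(0,9,0,0) value=9
Op 12: merge R0<->R1 -> R0=(0,9,0,5) R1=(0,9,0,5)

Answer: 0 1 0 5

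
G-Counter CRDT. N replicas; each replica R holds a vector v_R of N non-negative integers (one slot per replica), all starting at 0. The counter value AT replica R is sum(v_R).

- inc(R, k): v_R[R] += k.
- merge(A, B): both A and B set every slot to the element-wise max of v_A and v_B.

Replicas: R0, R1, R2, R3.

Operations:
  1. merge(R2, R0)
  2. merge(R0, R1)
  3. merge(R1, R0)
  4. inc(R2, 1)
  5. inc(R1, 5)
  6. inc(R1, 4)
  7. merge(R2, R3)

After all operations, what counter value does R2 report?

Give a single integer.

Answer: 1

Derivation:
Op 1: merge R2<->R0 -> R2=(0,0,0,0) R0=(0,0,0,0)
Op 2: merge R0<->R1 -> R0=(0,0,0,0) R1=(0,0,0,0)
Op 3: merge R1<->R0 -> R1=(0,0,0,0) R0=(0,0,0,0)
Op 4: inc R2 by 1 -> R2=(0,0,1,0) value=1
Op 5: inc R1 by 5 -> R1=(0,5,0,0) value=5
Op 6: inc R1 by 4 -> R1=(0,9,0,0) value=9
Op 7: merge R2<->R3 -> R2=(0,0,1,0) R3=(0,0,1,0)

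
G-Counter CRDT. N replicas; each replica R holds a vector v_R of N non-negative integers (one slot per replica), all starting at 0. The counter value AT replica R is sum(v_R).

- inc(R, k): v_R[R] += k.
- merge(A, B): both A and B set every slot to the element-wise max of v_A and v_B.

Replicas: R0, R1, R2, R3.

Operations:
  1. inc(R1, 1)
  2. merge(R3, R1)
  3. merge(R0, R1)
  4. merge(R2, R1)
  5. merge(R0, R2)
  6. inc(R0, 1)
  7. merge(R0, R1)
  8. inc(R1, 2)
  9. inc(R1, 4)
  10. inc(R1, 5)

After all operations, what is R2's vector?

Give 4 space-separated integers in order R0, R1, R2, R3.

Op 1: inc R1 by 1 -> R1=(0,1,0,0) value=1
Op 2: merge R3<->R1 -> R3=(0,1,0,0) R1=(0,1,0,0)
Op 3: merge R0<->R1 -> R0=(0,1,0,0) R1=(0,1,0,0)
Op 4: merge R2<->R1 -> R2=(0,1,0,0) R1=(0,1,0,0)
Op 5: merge R0<->R2 -> R0=(0,1,0,0) R2=(0,1,0,0)
Op 6: inc R0 by 1 -> R0=(1,1,0,0) value=2
Op 7: merge R0<->R1 -> R0=(1,1,0,0) R1=(1,1,0,0)
Op 8: inc R1 by 2 -> R1=(1,3,0,0) value=4
Op 9: inc R1 by 4 -> R1=(1,7,0,0) value=8
Op 10: inc R1 by 5 -> R1=(1,12,0,0) value=13

Answer: 0 1 0 0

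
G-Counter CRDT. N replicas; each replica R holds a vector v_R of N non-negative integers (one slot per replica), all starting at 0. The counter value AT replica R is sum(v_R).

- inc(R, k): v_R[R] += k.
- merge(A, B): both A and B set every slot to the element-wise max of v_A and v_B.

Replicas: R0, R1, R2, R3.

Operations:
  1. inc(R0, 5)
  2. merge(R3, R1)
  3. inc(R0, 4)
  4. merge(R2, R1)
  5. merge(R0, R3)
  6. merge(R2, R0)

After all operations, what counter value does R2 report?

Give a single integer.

Op 1: inc R0 by 5 -> R0=(5,0,0,0) value=5
Op 2: merge R3<->R1 -> R3=(0,0,0,0) R1=(0,0,0,0)
Op 3: inc R0 by 4 -> R0=(9,0,0,0) value=9
Op 4: merge R2<->R1 -> R2=(0,0,0,0) R1=(0,0,0,0)
Op 5: merge R0<->R3 -> R0=(9,0,0,0) R3=(9,0,0,0)
Op 6: merge R2<->R0 -> R2=(9,0,0,0) R0=(9,0,0,0)

Answer: 9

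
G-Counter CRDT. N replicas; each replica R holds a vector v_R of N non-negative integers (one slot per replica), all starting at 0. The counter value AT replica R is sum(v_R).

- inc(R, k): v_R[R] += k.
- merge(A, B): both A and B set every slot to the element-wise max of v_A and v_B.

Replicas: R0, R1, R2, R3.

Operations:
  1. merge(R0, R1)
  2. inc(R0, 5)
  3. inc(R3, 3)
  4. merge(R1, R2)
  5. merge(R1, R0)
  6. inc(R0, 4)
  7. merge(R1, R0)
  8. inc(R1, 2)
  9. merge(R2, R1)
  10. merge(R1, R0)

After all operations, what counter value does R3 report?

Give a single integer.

Answer: 3

Derivation:
Op 1: merge R0<->R1 -> R0=(0,0,0,0) R1=(0,0,0,0)
Op 2: inc R0 by 5 -> R0=(5,0,0,0) value=5
Op 3: inc R3 by 3 -> R3=(0,0,0,3) value=3
Op 4: merge R1<->R2 -> R1=(0,0,0,0) R2=(0,0,0,0)
Op 5: merge R1<->R0 -> R1=(5,0,0,0) R0=(5,0,0,0)
Op 6: inc R0 by 4 -> R0=(9,0,0,0) value=9
Op 7: merge R1<->R0 -> R1=(9,0,0,0) R0=(9,0,0,0)
Op 8: inc R1 by 2 -> R1=(9,2,0,0) value=11
Op 9: merge R2<->R1 -> R2=(9,2,0,0) R1=(9,2,0,0)
Op 10: merge R1<->R0 -> R1=(9,2,0,0) R0=(9,2,0,0)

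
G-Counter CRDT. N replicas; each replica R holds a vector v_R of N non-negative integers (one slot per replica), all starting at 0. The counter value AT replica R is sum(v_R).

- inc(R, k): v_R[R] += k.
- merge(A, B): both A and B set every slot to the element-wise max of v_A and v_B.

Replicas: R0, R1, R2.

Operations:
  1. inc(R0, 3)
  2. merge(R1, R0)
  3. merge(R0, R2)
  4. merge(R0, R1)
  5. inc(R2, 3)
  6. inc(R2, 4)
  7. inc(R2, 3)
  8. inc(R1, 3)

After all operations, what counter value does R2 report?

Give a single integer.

Answer: 13

Derivation:
Op 1: inc R0 by 3 -> R0=(3,0,0) value=3
Op 2: merge R1<->R0 -> R1=(3,0,0) R0=(3,0,0)
Op 3: merge R0<->R2 -> R0=(3,0,0) R2=(3,0,0)
Op 4: merge R0<->R1 -> R0=(3,0,0) R1=(3,0,0)
Op 5: inc R2 by 3 -> R2=(3,0,3) value=6
Op 6: inc R2 by 4 -> R2=(3,0,7) value=10
Op 7: inc R2 by 3 -> R2=(3,0,10) value=13
Op 8: inc R1 by 3 -> R1=(3,3,0) value=6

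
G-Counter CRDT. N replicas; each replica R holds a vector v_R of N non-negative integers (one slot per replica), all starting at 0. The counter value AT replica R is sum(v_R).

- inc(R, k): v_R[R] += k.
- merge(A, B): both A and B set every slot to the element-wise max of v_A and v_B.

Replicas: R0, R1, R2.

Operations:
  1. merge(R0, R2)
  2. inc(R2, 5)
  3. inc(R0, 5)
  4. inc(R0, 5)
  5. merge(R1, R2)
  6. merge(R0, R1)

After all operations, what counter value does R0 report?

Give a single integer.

Answer: 15

Derivation:
Op 1: merge R0<->R2 -> R0=(0,0,0) R2=(0,0,0)
Op 2: inc R2 by 5 -> R2=(0,0,5) value=5
Op 3: inc R0 by 5 -> R0=(5,0,0) value=5
Op 4: inc R0 by 5 -> R0=(10,0,0) value=10
Op 5: merge R1<->R2 -> R1=(0,0,5) R2=(0,0,5)
Op 6: merge R0<->R1 -> R0=(10,0,5) R1=(10,0,5)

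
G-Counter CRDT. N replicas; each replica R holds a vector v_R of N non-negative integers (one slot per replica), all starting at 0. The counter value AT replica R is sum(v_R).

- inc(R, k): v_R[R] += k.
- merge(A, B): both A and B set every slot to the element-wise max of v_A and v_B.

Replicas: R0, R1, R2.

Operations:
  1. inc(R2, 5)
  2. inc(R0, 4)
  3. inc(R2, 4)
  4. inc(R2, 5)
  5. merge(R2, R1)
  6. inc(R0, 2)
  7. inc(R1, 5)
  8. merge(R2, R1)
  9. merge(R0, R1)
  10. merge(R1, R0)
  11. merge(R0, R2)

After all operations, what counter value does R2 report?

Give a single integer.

Answer: 25

Derivation:
Op 1: inc R2 by 5 -> R2=(0,0,5) value=5
Op 2: inc R0 by 4 -> R0=(4,0,0) value=4
Op 3: inc R2 by 4 -> R2=(0,0,9) value=9
Op 4: inc R2 by 5 -> R2=(0,0,14) value=14
Op 5: merge R2<->R1 -> R2=(0,0,14) R1=(0,0,14)
Op 6: inc R0 by 2 -> R0=(6,0,0) value=6
Op 7: inc R1 by 5 -> R1=(0,5,14) value=19
Op 8: merge R2<->R1 -> R2=(0,5,14) R1=(0,5,14)
Op 9: merge R0<->R1 -> R0=(6,5,14) R1=(6,5,14)
Op 10: merge R1<->R0 -> R1=(6,5,14) R0=(6,5,14)
Op 11: merge R0<->R2 -> R0=(6,5,14) R2=(6,5,14)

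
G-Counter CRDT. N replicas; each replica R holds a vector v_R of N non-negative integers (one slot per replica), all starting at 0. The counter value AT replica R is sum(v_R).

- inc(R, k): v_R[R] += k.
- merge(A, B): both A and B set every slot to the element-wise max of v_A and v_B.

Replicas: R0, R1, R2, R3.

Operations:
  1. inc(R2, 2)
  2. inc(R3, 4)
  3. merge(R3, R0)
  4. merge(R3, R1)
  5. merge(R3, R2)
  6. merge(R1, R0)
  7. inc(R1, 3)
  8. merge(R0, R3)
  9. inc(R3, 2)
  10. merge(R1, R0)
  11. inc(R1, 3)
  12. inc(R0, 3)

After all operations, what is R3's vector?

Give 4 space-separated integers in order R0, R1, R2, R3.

Op 1: inc R2 by 2 -> R2=(0,0,2,0) value=2
Op 2: inc R3 by 4 -> R3=(0,0,0,4) value=4
Op 3: merge R3<->R0 -> R3=(0,0,0,4) R0=(0,0,0,4)
Op 4: merge R3<->R1 -> R3=(0,0,0,4) R1=(0,0,0,4)
Op 5: merge R3<->R2 -> R3=(0,0,2,4) R2=(0,0,2,4)
Op 6: merge R1<->R0 -> R1=(0,0,0,4) R0=(0,0,0,4)
Op 7: inc R1 by 3 -> R1=(0,3,0,4) value=7
Op 8: merge R0<->R3 -> R0=(0,0,2,4) R3=(0,0,2,4)
Op 9: inc R3 by 2 -> R3=(0,0,2,6) value=8
Op 10: merge R1<->R0 -> R1=(0,3,2,4) R0=(0,3,2,4)
Op 11: inc R1 by 3 -> R1=(0,6,2,4) value=12
Op 12: inc R0 by 3 -> R0=(3,3,2,4) value=12

Answer: 0 0 2 6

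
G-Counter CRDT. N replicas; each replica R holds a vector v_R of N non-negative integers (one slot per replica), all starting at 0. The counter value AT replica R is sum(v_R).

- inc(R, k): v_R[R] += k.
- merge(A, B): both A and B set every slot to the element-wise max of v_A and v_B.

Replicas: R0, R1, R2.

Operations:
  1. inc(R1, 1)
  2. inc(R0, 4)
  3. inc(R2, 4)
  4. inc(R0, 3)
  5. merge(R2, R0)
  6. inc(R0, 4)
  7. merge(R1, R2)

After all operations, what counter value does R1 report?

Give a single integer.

Answer: 12

Derivation:
Op 1: inc R1 by 1 -> R1=(0,1,0) value=1
Op 2: inc R0 by 4 -> R0=(4,0,0) value=4
Op 3: inc R2 by 4 -> R2=(0,0,4) value=4
Op 4: inc R0 by 3 -> R0=(7,0,0) value=7
Op 5: merge R2<->R0 -> R2=(7,0,4) R0=(7,0,4)
Op 6: inc R0 by 4 -> R0=(11,0,4) value=15
Op 7: merge R1<->R2 -> R1=(7,1,4) R2=(7,1,4)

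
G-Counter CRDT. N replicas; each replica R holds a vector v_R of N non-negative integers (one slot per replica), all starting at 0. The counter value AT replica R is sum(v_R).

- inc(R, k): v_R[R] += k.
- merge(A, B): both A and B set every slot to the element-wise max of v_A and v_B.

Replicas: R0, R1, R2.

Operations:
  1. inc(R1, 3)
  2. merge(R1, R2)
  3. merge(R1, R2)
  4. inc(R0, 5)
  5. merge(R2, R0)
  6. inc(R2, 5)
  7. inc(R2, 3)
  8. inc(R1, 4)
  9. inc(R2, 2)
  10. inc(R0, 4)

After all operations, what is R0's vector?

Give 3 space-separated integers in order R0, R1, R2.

Op 1: inc R1 by 3 -> R1=(0,3,0) value=3
Op 2: merge R1<->R2 -> R1=(0,3,0) R2=(0,3,0)
Op 3: merge R1<->R2 -> R1=(0,3,0) R2=(0,3,0)
Op 4: inc R0 by 5 -> R0=(5,0,0) value=5
Op 5: merge R2<->R0 -> R2=(5,3,0) R0=(5,3,0)
Op 6: inc R2 by 5 -> R2=(5,3,5) value=13
Op 7: inc R2 by 3 -> R2=(5,3,8) value=16
Op 8: inc R1 by 4 -> R1=(0,7,0) value=7
Op 9: inc R2 by 2 -> R2=(5,3,10) value=18
Op 10: inc R0 by 4 -> R0=(9,3,0) value=12

Answer: 9 3 0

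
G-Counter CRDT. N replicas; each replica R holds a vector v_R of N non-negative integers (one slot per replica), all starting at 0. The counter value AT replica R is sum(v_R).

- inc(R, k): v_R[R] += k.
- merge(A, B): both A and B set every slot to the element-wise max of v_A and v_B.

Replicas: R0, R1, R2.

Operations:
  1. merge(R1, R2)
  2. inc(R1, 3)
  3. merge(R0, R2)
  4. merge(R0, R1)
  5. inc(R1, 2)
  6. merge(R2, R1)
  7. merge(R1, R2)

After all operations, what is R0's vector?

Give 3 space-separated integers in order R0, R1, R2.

Op 1: merge R1<->R2 -> R1=(0,0,0) R2=(0,0,0)
Op 2: inc R1 by 3 -> R1=(0,3,0) value=3
Op 3: merge R0<->R2 -> R0=(0,0,0) R2=(0,0,0)
Op 4: merge R0<->R1 -> R0=(0,3,0) R1=(0,3,0)
Op 5: inc R1 by 2 -> R1=(0,5,0) value=5
Op 6: merge R2<->R1 -> R2=(0,5,0) R1=(0,5,0)
Op 7: merge R1<->R2 -> R1=(0,5,0) R2=(0,5,0)

Answer: 0 3 0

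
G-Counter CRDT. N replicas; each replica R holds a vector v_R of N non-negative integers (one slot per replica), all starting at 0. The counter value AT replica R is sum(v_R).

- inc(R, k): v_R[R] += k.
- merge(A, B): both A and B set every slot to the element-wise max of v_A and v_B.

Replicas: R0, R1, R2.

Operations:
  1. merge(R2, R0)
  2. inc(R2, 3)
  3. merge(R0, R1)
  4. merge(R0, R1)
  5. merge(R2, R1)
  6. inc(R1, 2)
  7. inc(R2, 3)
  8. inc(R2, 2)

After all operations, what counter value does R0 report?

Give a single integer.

Op 1: merge R2<->R0 -> R2=(0,0,0) R0=(0,0,0)
Op 2: inc R2 by 3 -> R2=(0,0,3) value=3
Op 3: merge R0<->R1 -> R0=(0,0,0) R1=(0,0,0)
Op 4: merge R0<->R1 -> R0=(0,0,0) R1=(0,0,0)
Op 5: merge R2<->R1 -> R2=(0,0,3) R1=(0,0,3)
Op 6: inc R1 by 2 -> R1=(0,2,3) value=5
Op 7: inc R2 by 3 -> R2=(0,0,6) value=6
Op 8: inc R2 by 2 -> R2=(0,0,8) value=8

Answer: 0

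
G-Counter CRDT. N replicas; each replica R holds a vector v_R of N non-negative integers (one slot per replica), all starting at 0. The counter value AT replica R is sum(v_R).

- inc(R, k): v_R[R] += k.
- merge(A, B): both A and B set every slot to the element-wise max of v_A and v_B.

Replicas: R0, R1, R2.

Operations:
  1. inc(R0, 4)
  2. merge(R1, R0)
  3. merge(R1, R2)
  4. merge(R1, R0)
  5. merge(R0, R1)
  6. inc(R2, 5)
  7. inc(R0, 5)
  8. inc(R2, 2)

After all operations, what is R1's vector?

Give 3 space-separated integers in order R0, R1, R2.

Op 1: inc R0 by 4 -> R0=(4,0,0) value=4
Op 2: merge R1<->R0 -> R1=(4,0,0) R0=(4,0,0)
Op 3: merge R1<->R2 -> R1=(4,0,0) R2=(4,0,0)
Op 4: merge R1<->R0 -> R1=(4,0,0) R0=(4,0,0)
Op 5: merge R0<->R1 -> R0=(4,0,0) R1=(4,0,0)
Op 6: inc R2 by 5 -> R2=(4,0,5) value=9
Op 7: inc R0 by 5 -> R0=(9,0,0) value=9
Op 8: inc R2 by 2 -> R2=(4,0,7) value=11

Answer: 4 0 0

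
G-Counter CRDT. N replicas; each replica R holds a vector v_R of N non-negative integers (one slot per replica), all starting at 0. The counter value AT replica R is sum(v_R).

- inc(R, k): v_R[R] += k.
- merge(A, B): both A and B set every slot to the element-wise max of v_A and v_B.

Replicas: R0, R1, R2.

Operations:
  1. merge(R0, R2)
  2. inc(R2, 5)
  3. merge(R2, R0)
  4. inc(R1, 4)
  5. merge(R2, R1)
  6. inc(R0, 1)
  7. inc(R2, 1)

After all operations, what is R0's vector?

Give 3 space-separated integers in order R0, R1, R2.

Answer: 1 0 5

Derivation:
Op 1: merge R0<->R2 -> R0=(0,0,0) R2=(0,0,0)
Op 2: inc R2 by 5 -> R2=(0,0,5) value=5
Op 3: merge R2<->R0 -> R2=(0,0,5) R0=(0,0,5)
Op 4: inc R1 by 4 -> R1=(0,4,0) value=4
Op 5: merge R2<->R1 -> R2=(0,4,5) R1=(0,4,5)
Op 6: inc R0 by 1 -> R0=(1,0,5) value=6
Op 7: inc R2 by 1 -> R2=(0,4,6) value=10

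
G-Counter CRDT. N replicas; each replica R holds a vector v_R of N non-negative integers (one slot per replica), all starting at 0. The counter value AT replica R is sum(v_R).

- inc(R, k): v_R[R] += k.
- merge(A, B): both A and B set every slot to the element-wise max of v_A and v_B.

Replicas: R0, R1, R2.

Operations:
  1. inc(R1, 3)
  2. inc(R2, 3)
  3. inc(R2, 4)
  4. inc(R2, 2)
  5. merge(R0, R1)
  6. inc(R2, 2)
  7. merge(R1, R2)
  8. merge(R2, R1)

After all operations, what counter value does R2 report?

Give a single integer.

Answer: 14

Derivation:
Op 1: inc R1 by 3 -> R1=(0,3,0) value=3
Op 2: inc R2 by 3 -> R2=(0,0,3) value=3
Op 3: inc R2 by 4 -> R2=(0,0,7) value=7
Op 4: inc R2 by 2 -> R2=(0,0,9) value=9
Op 5: merge R0<->R1 -> R0=(0,3,0) R1=(0,3,0)
Op 6: inc R2 by 2 -> R2=(0,0,11) value=11
Op 7: merge R1<->R2 -> R1=(0,3,11) R2=(0,3,11)
Op 8: merge R2<->R1 -> R2=(0,3,11) R1=(0,3,11)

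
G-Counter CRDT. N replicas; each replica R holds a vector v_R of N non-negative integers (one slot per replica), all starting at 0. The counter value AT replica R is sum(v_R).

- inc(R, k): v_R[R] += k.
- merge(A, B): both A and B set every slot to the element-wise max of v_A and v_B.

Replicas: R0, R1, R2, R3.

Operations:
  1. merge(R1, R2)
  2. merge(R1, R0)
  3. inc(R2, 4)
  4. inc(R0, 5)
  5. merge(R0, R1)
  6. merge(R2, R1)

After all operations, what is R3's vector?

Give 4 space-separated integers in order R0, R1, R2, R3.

Op 1: merge R1<->R2 -> R1=(0,0,0,0) R2=(0,0,0,0)
Op 2: merge R1<->R0 -> R1=(0,0,0,0) R0=(0,0,0,0)
Op 3: inc R2 by 4 -> R2=(0,0,4,0) value=4
Op 4: inc R0 by 5 -> R0=(5,0,0,0) value=5
Op 5: merge R0<->R1 -> R0=(5,0,0,0) R1=(5,0,0,0)
Op 6: merge R2<->R1 -> R2=(5,0,4,0) R1=(5,0,4,0)

Answer: 0 0 0 0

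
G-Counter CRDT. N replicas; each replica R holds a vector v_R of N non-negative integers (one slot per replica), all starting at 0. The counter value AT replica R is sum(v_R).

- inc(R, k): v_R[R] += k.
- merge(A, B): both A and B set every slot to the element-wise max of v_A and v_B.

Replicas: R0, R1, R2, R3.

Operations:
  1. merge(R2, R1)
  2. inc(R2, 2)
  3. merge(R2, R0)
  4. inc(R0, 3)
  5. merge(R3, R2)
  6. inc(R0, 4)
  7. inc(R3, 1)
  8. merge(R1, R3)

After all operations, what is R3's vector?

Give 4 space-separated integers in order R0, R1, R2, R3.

Op 1: merge R2<->R1 -> R2=(0,0,0,0) R1=(0,0,0,0)
Op 2: inc R2 by 2 -> R2=(0,0,2,0) value=2
Op 3: merge R2<->R0 -> R2=(0,0,2,0) R0=(0,0,2,0)
Op 4: inc R0 by 3 -> R0=(3,0,2,0) value=5
Op 5: merge R3<->R2 -> R3=(0,0,2,0) R2=(0,0,2,0)
Op 6: inc R0 by 4 -> R0=(7,0,2,0) value=9
Op 7: inc R3 by 1 -> R3=(0,0,2,1) value=3
Op 8: merge R1<->R3 -> R1=(0,0,2,1) R3=(0,0,2,1)

Answer: 0 0 2 1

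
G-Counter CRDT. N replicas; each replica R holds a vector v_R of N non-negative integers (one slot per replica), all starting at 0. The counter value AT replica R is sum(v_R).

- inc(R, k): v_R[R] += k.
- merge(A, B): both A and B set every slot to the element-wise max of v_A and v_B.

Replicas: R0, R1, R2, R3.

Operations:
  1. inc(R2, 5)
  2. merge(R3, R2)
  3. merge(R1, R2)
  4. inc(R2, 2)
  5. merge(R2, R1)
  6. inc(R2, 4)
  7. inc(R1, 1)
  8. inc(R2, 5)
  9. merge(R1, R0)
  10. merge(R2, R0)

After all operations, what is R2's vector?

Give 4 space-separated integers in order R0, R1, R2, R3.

Answer: 0 1 16 0

Derivation:
Op 1: inc R2 by 5 -> R2=(0,0,5,0) value=5
Op 2: merge R3<->R2 -> R3=(0,0,5,0) R2=(0,0,5,0)
Op 3: merge R1<->R2 -> R1=(0,0,5,0) R2=(0,0,5,0)
Op 4: inc R2 by 2 -> R2=(0,0,7,0) value=7
Op 5: merge R2<->R1 -> R2=(0,0,7,0) R1=(0,0,7,0)
Op 6: inc R2 by 4 -> R2=(0,0,11,0) value=11
Op 7: inc R1 by 1 -> R1=(0,1,7,0) value=8
Op 8: inc R2 by 5 -> R2=(0,0,16,0) value=16
Op 9: merge R1<->R0 -> R1=(0,1,7,0) R0=(0,1,7,0)
Op 10: merge R2<->R0 -> R2=(0,1,16,0) R0=(0,1,16,0)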